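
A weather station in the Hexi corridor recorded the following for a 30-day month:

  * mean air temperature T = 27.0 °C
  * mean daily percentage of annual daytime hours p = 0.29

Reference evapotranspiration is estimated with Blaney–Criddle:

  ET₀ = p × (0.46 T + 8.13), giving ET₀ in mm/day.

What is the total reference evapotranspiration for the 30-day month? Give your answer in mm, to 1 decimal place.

178.8 mm

ET₀ = 0.29 × (0.46 × 27.0 + 8.13) = 0.29 × 20.550 = 5.9595 mm/d
Monthly total = 5.9595 × 30 = 178.785 mm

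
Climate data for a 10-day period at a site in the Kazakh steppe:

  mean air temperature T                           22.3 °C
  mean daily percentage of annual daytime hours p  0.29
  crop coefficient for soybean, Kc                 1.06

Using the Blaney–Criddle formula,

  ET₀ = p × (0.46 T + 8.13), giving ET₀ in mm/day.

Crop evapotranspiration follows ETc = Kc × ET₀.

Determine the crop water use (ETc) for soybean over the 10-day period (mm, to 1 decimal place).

ET₀ = 0.29 × (0.46 × 22.3 + 8.13) = 0.29 × 18.388 = 5.3325 mm/d
ETc = Kc × ET₀ = 1.06 × 5.3325 = 5.6525 mm/d
Over 10 days: 5.6525 × 10 = 56.525 mm

56.5 mm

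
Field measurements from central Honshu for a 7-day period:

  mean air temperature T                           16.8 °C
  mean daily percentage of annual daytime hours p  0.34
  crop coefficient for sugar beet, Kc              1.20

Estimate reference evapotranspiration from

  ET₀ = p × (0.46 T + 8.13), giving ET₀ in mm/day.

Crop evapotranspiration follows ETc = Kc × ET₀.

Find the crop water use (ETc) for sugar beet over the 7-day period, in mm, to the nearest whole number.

45 mm

ET₀ = 0.34 × (0.46 × 16.8 + 8.13) = 0.34 × 15.858 = 5.3917 mm/d
ETc = Kc × ET₀ = 1.20 × 5.3917 = 6.4700 mm/d
Over 7 days: 6.4700 × 7 = 45.290 mm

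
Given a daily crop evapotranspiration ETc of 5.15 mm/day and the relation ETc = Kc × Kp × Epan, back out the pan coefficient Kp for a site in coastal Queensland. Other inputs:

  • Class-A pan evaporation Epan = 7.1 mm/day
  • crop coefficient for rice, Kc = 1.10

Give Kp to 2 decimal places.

ETc = Kc × Kp × Epan  ⇒  Kp = ETc / (Kc × Epan)
Kp = 5.15 / (1.10 × 7.1) = 5.15 / 7.810 = 0.6594

0.66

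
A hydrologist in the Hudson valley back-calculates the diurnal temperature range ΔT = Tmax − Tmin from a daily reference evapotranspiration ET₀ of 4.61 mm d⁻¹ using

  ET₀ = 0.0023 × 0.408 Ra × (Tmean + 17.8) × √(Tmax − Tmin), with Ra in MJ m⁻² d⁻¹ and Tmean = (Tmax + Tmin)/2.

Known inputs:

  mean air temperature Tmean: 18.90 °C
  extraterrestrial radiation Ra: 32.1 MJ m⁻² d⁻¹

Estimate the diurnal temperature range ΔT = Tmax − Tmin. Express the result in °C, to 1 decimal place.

17.4 °C

√ΔT = ET₀ / [0.0023 × 0.408 × Ra × (Tmean+17.8)] = 4.61 / (0.0023 × 13.0968 × 36.70) = 4.1701
ΔT = 4.1701² = 17.390 °C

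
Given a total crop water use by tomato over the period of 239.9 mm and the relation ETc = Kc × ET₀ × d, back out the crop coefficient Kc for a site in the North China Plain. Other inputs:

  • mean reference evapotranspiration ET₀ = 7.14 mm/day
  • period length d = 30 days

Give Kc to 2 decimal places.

ETc = Kc × ET₀ × d  ⇒  Kc = ETc / (ET₀ × d)
Kc = 239.9 / (7.14 × 30) = 239.9 / 214.20 = 1.1200

1.12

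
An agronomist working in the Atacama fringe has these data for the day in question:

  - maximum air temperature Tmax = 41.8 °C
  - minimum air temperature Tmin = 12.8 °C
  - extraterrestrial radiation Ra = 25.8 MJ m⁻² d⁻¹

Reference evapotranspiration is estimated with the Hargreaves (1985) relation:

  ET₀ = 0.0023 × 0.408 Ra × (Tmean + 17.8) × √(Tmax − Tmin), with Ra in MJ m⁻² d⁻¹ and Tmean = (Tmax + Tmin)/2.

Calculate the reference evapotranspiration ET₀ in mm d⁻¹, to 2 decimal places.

Tmean = (41.8 + 12.8)/2 = 27.30 °C
0.408 Ra = 0.408 × 25.8 = 10.5264 mm/d equivalent
ET₀ = 0.0023 × 10.5264 × (27.30 + 17.8) × √29.0 = 0.0023 × 10.5264 × 45.10 × 5.3852 = 5.8801 mm/d

5.88 mm d⁻¹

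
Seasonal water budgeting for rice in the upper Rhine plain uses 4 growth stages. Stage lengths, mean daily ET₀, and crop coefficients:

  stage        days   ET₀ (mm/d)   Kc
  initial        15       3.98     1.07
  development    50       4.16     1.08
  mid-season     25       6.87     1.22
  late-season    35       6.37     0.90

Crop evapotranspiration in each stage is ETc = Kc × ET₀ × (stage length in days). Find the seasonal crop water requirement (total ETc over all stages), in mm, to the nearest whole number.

initial: 1.07 × 3.98 × 15 = 63.88 mm
development: 1.08 × 4.16 × 50 = 224.64 mm
mid-season: 1.22 × 6.87 × 25 = 209.54 mm
late-season: 0.90 × 6.37 × 35 = 200.66 mm
Seasonal total = 698.72 mm

699 mm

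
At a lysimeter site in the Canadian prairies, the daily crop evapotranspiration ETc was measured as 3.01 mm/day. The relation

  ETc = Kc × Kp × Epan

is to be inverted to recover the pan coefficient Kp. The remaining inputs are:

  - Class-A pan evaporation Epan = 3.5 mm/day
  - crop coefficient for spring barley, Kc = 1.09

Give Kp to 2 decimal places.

0.79

ETc = Kc × Kp × Epan  ⇒  Kp = ETc / (Kc × Epan)
Kp = 3.01 / (1.09 × 3.5) = 3.01 / 3.815 = 0.7890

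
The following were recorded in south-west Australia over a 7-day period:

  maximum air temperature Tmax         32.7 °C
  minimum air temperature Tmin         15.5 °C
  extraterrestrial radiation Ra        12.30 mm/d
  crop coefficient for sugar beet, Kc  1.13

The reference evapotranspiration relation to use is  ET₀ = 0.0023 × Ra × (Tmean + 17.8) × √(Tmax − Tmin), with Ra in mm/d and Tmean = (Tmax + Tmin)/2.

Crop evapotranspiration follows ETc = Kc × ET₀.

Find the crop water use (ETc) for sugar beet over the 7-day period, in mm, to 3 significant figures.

38.9 mm

Tmean = (32.7 + 15.5)/2 = 24.10 °C
ET₀ = 0.0023 × 12.30 × (24.10 + 17.8) × √17.2 = 0.0023 × 12.30 × 41.90 × 4.1473 = 4.9160 mm/d
ETc = Kc × ET₀ = 1.13 × 4.9160 = 5.5551 mm/d
Over 7 days: 5.5551 × 7 = 38.886 mm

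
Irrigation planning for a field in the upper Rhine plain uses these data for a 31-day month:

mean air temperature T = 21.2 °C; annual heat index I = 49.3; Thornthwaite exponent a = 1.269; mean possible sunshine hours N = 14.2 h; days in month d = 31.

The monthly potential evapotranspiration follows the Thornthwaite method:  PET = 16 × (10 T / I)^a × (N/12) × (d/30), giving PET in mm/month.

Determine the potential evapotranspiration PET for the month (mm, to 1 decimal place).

124.6 mm

10T/I = 10 × 21.2 / 49.3 = 4.3002
(10T/I)^a = 4.3002^1.269 = 6.3664
Uncorrected PET = 16 × 6.3664 = 101.862 mm
Correction = (N/12)(d/30) = (14.2/12)(31/30) = 1.2228
PET = 101.862 × 1.2228 = 124.557 mm/month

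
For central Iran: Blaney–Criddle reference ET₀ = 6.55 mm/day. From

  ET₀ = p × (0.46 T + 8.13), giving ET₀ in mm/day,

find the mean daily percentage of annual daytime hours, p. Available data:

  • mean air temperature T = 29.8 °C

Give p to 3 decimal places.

0.300

p = ET₀ / (0.46 T + 8.13) = 6.55 / (0.46 × 29.8 + 8.13) = 6.55 / 21.838 = 0.2999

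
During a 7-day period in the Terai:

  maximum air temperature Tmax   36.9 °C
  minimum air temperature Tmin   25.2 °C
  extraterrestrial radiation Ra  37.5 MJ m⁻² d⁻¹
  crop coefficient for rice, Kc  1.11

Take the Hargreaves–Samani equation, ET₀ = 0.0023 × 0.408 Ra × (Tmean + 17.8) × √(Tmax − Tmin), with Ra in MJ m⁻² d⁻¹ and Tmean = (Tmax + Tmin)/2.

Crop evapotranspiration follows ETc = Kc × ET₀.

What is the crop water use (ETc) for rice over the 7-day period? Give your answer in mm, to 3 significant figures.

45.7 mm

Tmean = (36.9 + 25.2)/2 = 31.05 °C
0.408 Ra = 0.408 × 37.5 = 15.3000 mm/d equivalent
ET₀ = 0.0023 × 15.3000 × (31.05 + 17.8) × √11.7 = 0.0023 × 15.3000 × 48.85 × 3.4205 = 5.8799 mm/d
ETc = Kc × ET₀ = 1.11 × 5.8799 = 6.5267 mm/d
Over 7 days: 6.5267 × 7 = 45.687 mm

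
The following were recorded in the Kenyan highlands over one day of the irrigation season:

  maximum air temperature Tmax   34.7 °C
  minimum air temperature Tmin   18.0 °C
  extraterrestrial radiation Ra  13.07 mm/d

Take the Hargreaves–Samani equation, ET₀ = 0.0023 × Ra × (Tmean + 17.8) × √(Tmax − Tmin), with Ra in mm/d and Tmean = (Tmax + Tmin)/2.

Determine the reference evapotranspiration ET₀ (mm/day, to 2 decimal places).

Tmean = (34.7 + 18.0)/2 = 26.35 °C
ET₀ = 0.0023 × 13.07 × (26.35 + 17.8) × √16.7 = 0.0023 × 13.07 × 44.15 × 4.0866 = 5.4237 mm/d

5.42 mm/day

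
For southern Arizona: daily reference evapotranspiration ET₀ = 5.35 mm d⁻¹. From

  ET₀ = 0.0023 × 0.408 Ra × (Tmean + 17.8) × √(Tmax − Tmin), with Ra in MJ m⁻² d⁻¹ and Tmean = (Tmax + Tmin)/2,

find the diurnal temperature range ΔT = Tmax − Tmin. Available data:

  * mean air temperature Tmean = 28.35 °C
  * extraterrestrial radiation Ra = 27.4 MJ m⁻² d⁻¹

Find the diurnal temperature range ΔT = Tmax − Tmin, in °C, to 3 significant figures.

√ΔT = ET₀ / [0.0023 × 0.408 × Ra × (Tmean+17.8)] = 5.35 / (0.0023 × 11.1792 × 46.15) = 4.5086
ΔT = 4.5086² = 20.327 °C

20.3 °C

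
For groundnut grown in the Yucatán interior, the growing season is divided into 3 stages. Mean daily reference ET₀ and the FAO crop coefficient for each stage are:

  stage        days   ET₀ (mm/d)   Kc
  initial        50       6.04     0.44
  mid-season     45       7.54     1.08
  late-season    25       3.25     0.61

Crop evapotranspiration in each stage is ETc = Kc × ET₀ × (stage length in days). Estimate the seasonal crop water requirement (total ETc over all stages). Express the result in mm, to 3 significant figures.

549 mm

initial: 0.44 × 6.04 × 50 = 132.88 mm
mid-season: 1.08 × 7.54 × 45 = 366.44 mm
late-season: 0.61 × 3.25 × 25 = 49.56 mm
Seasonal total = 548.88 mm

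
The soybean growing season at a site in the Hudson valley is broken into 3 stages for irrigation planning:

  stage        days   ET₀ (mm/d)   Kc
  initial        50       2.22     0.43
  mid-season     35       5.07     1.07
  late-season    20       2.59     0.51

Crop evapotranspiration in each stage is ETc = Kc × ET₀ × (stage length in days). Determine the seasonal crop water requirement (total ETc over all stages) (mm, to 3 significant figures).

264 mm

initial: 0.43 × 2.22 × 50 = 47.73 mm
mid-season: 1.07 × 5.07 × 35 = 189.87 mm
late-season: 0.51 × 2.59 × 20 = 26.42 mm
Seasonal total = 264.02 mm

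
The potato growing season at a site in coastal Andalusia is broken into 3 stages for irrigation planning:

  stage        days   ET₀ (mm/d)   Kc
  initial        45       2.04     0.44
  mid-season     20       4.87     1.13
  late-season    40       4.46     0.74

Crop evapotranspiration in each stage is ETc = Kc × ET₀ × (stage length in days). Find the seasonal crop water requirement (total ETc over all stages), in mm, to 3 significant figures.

282 mm

initial: 0.44 × 2.04 × 45 = 40.39 mm
mid-season: 1.13 × 4.87 × 20 = 110.06 mm
late-season: 0.74 × 4.46 × 40 = 132.02 mm
Seasonal total = 282.47 mm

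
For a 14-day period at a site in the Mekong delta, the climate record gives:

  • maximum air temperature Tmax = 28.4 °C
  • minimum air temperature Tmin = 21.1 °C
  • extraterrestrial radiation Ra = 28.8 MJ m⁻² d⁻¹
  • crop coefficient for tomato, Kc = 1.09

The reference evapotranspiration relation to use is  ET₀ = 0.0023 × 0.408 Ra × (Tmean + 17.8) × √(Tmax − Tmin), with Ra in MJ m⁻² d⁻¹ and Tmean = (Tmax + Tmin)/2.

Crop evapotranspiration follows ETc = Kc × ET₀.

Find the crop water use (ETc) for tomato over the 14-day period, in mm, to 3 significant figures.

Tmean = (28.4 + 21.1)/2 = 24.75 °C
0.408 Ra = 0.408 × 28.8 = 11.7504 mm/d equivalent
ET₀ = 0.0023 × 11.7504 × (24.75 + 17.8) × √7.3 = 0.0023 × 11.7504 × 42.55 × 2.7019 = 3.1071 mm/d
ETc = Kc × ET₀ = 1.09 × 3.1071 = 3.3867 mm/d
Over 14 days: 3.3867 × 14 = 47.414 mm

47.4 mm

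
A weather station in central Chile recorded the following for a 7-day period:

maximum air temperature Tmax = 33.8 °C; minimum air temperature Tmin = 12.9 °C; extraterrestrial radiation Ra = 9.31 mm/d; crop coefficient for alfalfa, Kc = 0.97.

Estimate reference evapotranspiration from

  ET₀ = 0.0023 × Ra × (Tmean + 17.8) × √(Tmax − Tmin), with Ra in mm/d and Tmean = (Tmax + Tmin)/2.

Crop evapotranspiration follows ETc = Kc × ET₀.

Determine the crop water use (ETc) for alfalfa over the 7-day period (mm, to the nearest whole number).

27 mm

Tmean = (33.8 + 12.9)/2 = 23.35 °C
ET₀ = 0.0023 × 9.31 × (23.35 + 17.8) × √20.9 = 0.0023 × 9.31 × 41.15 × 4.5717 = 4.0283 mm/d
ETc = Kc × ET₀ = 0.97 × 4.0283 = 3.9075 mm/d
Over 7 days: 3.9075 × 7 = 27.353 mm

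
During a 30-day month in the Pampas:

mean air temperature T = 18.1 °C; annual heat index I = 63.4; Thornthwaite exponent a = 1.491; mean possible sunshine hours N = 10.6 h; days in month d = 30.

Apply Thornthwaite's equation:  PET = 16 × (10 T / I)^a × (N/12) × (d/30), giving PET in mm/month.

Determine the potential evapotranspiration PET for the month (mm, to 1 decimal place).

10T/I = 10 × 18.1 / 63.4 = 2.8549
(10T/I)^a = 2.8549^1.491 = 4.7784
Uncorrected PET = 16 × 4.7784 = 76.454 mm
Correction = (N/12)(d/30) = (10.6/12)(30/30) = 0.8833
PET = 76.454 × 0.8833 = 67.532 mm/month

67.5 mm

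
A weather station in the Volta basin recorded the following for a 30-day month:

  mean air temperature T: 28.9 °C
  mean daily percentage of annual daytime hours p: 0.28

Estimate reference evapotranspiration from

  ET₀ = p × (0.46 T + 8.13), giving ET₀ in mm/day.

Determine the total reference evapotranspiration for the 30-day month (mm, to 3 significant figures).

180 mm

ET₀ = 0.28 × (0.46 × 28.9 + 8.13) = 0.28 × 21.424 = 5.9987 mm/d
Monthly total = 5.9987 × 30 = 179.961 mm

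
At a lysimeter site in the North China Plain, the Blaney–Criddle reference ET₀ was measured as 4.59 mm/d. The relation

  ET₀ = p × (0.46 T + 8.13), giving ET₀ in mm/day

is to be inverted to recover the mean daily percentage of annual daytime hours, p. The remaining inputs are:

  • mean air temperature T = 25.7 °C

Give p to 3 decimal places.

0.230

p = ET₀ / (0.46 T + 8.13) = 4.59 / (0.46 × 25.7 + 8.13) = 4.59 / 19.952 = 0.2301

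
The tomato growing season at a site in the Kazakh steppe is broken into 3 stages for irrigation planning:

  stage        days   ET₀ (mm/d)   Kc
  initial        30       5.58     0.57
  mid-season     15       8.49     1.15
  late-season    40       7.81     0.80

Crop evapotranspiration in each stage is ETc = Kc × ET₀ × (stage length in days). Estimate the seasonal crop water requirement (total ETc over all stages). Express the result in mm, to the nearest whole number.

initial: 0.57 × 5.58 × 30 = 95.42 mm
mid-season: 1.15 × 8.49 × 15 = 146.45 mm
late-season: 0.80 × 7.81 × 40 = 249.92 mm
Seasonal total = 491.79 mm

492 mm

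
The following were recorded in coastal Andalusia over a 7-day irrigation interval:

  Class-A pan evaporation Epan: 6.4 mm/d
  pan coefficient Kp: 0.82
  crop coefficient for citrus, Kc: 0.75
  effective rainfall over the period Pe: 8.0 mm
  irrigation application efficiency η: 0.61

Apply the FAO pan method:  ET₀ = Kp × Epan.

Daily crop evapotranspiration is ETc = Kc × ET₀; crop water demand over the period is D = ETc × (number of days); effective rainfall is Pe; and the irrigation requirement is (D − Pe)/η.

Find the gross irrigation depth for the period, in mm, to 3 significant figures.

32.1 mm

ET₀ = 0.82 × 6.4 = 5.2480 mm/d
ETc = Kc × ET₀ = 0.75 × 5.2480 = 3.9360 mm/d
Crop demand D = ETc × 7 d = 3.9360 × 7 = 27.552 mm
D − Pe = 27.552 − 8.0 = 19.552 mm
Gross irrigation = 19.552 / 0.61 = 32.052 mm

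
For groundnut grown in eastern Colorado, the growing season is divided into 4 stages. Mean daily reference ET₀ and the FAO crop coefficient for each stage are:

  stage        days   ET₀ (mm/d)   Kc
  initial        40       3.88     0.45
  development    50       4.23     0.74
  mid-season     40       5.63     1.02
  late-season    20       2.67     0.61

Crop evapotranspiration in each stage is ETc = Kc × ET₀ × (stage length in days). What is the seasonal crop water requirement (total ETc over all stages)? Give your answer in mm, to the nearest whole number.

initial: 0.45 × 3.88 × 40 = 69.84 mm
development: 0.74 × 4.23 × 50 = 156.51 mm
mid-season: 1.02 × 5.63 × 40 = 229.70 mm
late-season: 0.61 × 2.67 × 20 = 32.57 mm
Seasonal total = 488.62 mm

489 mm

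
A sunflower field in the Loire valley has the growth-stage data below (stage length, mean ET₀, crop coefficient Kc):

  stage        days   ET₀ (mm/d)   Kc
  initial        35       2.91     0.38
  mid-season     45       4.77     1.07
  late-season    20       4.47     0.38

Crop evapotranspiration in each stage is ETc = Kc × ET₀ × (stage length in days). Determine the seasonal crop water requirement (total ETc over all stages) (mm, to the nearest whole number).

302 mm

initial: 0.38 × 2.91 × 35 = 38.70 mm
mid-season: 1.07 × 4.77 × 45 = 229.68 mm
late-season: 0.38 × 4.47 × 20 = 33.97 mm
Seasonal total = 302.35 mm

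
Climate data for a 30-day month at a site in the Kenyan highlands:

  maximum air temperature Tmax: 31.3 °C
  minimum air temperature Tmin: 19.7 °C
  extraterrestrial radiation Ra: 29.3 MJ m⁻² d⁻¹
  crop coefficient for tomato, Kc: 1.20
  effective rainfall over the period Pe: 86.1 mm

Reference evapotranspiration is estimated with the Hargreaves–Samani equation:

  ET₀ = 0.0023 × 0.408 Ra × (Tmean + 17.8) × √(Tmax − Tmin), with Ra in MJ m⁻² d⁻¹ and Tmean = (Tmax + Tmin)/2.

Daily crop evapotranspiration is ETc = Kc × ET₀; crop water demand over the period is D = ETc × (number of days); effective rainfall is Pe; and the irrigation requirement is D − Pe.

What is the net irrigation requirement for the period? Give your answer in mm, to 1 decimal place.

Tmean = (31.3 + 19.7)/2 = 25.50 °C
0.408 Ra = 0.408 × 29.3 = 11.9544 mm/d equivalent
ET₀ = 0.0023 × 11.9544 × (25.50 + 17.8) × √11.6 = 0.0023 × 11.9544 × 43.30 × 3.4059 = 4.0549 mm/d
ETc = Kc × ET₀ = 1.20 × 4.0549 = 4.8659 mm/d
Crop demand D = ETc × 30 d = 4.8659 × 30 = 145.977 mm
D − Pe = 145.977 − 86.1 = 59.877 mm

59.9 mm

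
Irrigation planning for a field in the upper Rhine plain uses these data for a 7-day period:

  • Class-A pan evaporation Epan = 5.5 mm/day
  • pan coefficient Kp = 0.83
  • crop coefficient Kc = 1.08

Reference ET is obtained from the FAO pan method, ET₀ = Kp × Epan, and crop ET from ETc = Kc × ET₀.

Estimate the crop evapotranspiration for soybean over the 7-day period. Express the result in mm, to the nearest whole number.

35 mm

ET₀ = 0.83 × 5.5 = 4.5650 mm/d
ETc = Kc × ET₀ = 1.08 × 4.5650 = 4.9302 mm/d
Over 7 days: 4.9302 × 7 = 34.511 mm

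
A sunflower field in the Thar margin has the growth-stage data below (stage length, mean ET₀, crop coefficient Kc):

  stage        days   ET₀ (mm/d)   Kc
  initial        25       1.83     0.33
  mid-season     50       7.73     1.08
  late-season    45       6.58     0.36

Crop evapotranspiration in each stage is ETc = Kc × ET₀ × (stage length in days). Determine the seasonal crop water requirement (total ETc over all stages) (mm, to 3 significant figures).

initial: 0.33 × 1.83 × 25 = 15.10 mm
mid-season: 1.08 × 7.73 × 50 = 417.42 mm
late-season: 0.36 × 6.58 × 45 = 106.60 mm
Seasonal total = 539.12 mm

539 mm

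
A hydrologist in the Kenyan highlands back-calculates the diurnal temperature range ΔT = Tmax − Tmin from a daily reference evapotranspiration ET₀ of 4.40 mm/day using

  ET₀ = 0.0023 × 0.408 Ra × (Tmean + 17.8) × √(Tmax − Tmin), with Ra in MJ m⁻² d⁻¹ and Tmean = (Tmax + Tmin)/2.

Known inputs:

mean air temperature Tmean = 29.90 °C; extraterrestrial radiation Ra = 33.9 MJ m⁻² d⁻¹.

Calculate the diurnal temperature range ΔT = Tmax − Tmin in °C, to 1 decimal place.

8.4 °C

√ΔT = ET₀ / [0.0023 × 0.408 × Ra × (Tmean+17.8)] = 4.40 / (0.0023 × 13.8312 × 47.70) = 2.8997
ΔT = 2.8997² = 8.408 °C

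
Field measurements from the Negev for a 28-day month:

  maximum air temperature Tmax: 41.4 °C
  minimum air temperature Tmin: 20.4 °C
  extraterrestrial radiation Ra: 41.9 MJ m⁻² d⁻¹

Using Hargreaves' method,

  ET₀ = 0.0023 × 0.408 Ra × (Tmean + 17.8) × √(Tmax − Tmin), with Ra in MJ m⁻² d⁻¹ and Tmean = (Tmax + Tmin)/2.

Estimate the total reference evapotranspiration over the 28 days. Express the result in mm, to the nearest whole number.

Tmean = (41.4 + 20.4)/2 = 30.90 °C
0.408 Ra = 0.408 × 41.9 = 17.0952 mm/d equivalent
ET₀ = 0.0023 × 17.0952 × (30.90 + 17.8) × √21.0 = 0.0023 × 17.0952 × 48.70 × 4.5826 = 8.7749 mm/d
Over 28 days: 8.7749 × 28 = 245.697 mm

246 mm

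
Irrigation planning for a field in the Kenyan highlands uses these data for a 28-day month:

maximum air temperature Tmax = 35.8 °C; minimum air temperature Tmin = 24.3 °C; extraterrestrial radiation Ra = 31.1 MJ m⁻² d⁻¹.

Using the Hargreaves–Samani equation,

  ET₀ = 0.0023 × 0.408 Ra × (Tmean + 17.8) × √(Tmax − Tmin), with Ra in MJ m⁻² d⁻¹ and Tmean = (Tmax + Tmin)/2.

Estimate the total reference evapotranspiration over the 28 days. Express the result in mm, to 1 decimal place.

Tmean = (35.8 + 24.3)/2 = 30.05 °C
0.408 Ra = 0.408 × 31.1 = 12.6888 mm/d equivalent
ET₀ = 0.0023 × 12.6888 × (30.05 + 17.8) × √11.5 = 0.0023 × 12.6888 × 47.85 × 3.3912 = 4.7357 mm/d
Over 28 days: 4.7357 × 28 = 132.600 mm

132.6 mm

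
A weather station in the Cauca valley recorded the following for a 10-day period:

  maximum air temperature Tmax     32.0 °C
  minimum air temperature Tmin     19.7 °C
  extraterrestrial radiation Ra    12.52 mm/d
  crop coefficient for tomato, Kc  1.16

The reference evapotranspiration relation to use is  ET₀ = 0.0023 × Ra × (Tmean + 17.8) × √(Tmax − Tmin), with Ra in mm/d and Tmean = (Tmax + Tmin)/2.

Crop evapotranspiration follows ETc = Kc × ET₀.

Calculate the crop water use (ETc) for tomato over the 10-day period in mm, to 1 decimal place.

Tmean = (32.0 + 19.7)/2 = 25.85 °C
ET₀ = 0.0023 × 12.52 × (25.85 + 17.8) × √12.3 = 0.0023 × 12.52 × 43.65 × 3.5071 = 4.4082 mm/d
ETc = Kc × ET₀ = 1.16 × 4.4082 = 5.1135 mm/d
Over 10 days: 5.1135 × 10 = 51.135 mm

51.1 mm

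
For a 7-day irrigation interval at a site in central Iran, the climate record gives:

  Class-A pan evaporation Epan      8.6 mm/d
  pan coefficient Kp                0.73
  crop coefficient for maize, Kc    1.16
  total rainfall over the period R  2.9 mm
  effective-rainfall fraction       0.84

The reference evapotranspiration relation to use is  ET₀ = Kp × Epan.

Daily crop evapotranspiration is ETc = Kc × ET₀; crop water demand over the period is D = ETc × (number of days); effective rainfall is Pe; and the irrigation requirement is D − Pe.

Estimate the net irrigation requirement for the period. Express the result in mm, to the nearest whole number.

49 mm

ET₀ = 0.73 × 8.6 = 6.2780 mm/d
ETc = Kc × ET₀ = 1.16 × 6.2780 = 7.2825 mm/d
Crop demand D = ETc × 7 d = 7.2825 × 7 = 50.978 mm
Pe = 0.84 × 2.9 = 2.436 mm
D − Pe = 50.978 − 2.436 = 48.542 mm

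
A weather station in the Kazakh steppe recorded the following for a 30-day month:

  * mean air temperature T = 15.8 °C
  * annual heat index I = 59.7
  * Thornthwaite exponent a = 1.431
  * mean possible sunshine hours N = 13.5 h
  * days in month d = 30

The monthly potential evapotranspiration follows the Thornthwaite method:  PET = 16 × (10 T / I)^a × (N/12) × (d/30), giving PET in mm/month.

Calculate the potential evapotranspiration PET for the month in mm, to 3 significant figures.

72.5 mm

10T/I = 10 × 15.8 / 59.7 = 2.6466
(10T/I)^a = 2.6466^1.431 = 4.0259
Uncorrected PET = 16 × 4.0259 = 64.414 mm
Correction = (N/12)(d/30) = (13.5/12)(30/30) = 1.1250
PET = 64.414 × 1.1250 = 72.466 mm/month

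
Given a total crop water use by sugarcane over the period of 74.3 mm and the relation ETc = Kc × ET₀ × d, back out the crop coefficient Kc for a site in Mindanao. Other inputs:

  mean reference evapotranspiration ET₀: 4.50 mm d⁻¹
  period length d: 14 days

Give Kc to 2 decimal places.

1.18

ETc = Kc × ET₀ × d  ⇒  Kc = ETc / (ET₀ × d)
Kc = 74.3 / (4.50 × 14) = 74.3 / 63.00 = 1.1794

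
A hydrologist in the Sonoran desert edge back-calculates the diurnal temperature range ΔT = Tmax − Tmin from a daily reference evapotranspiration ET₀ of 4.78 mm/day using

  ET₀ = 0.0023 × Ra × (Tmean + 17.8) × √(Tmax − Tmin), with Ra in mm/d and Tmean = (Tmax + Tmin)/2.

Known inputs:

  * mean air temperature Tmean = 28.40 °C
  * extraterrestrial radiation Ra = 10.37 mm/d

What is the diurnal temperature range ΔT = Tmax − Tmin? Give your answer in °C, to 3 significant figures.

18.8 °C

√ΔT = ET₀ / [0.0023 × Ra × (Tmean+17.8)] = 4.78 / (0.0023 × 10.37 × 46.20) = 4.3379
ΔT = 4.3379² = 18.817 °C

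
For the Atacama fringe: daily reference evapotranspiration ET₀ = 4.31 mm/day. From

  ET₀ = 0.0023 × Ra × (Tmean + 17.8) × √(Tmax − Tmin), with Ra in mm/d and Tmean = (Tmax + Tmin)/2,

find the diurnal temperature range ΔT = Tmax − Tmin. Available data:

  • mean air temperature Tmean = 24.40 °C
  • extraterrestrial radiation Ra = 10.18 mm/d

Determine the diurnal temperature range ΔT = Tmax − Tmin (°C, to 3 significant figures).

√ΔT = ET₀ / [0.0023 × Ra × (Tmean+17.8)] = 4.31 / (0.0023 × 10.18 × 42.20) = 4.3620
ΔT = 4.3620² = 19.027 °C

19.0 °C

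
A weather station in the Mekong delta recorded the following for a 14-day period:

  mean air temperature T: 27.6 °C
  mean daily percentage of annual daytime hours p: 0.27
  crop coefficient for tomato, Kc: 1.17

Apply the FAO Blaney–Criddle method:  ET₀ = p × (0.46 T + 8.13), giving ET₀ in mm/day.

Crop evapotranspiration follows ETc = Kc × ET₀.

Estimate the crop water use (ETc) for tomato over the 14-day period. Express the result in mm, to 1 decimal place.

92.1 mm

ET₀ = 0.27 × (0.46 × 27.6 + 8.13) = 0.27 × 20.826 = 5.6230 mm/d
ETc = Kc × ET₀ = 1.17 × 5.6230 = 6.5789 mm/d
Over 14 days: 6.5789 × 14 = 92.105 mm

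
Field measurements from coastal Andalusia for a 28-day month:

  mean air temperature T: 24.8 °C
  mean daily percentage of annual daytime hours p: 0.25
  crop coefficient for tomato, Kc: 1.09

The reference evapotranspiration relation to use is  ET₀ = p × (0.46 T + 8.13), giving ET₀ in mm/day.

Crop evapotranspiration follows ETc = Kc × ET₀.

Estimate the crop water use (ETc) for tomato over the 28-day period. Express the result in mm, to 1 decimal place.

149.1 mm

ET₀ = 0.25 × (0.46 × 24.8 + 8.13) = 0.25 × 19.538 = 4.8845 mm/d
ETc = Kc × ET₀ = 1.09 × 4.8845 = 5.3241 mm/d
Over 28 days: 5.3241 × 28 = 149.075 mm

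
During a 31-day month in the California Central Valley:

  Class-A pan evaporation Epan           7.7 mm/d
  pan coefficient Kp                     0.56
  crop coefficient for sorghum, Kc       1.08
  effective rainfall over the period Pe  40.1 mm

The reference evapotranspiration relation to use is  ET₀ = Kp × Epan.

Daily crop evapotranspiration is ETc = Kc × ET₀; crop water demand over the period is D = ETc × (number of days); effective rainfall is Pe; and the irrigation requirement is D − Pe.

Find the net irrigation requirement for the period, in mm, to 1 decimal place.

104.3 mm

ET₀ = 0.56 × 7.7 = 4.3120 mm/d
ETc = Kc × ET₀ = 1.08 × 4.3120 = 4.6570 mm/d
Crop demand D = ETc × 31 d = 4.6570 × 31 = 144.367 mm
D − Pe = 144.367 − 40.1 = 104.267 mm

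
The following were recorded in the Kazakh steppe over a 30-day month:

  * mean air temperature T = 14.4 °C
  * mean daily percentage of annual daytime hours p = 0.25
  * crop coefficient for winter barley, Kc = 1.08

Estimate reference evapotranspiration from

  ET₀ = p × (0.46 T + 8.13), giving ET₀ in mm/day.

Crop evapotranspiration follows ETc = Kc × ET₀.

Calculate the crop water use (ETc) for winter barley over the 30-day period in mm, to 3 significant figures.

120 mm

ET₀ = 0.25 × (0.46 × 14.4 + 8.13) = 0.25 × 14.754 = 3.6885 mm/d
ETc = Kc × ET₀ = 1.08 × 3.6885 = 3.9836 mm/d
Over 30 days: 3.9836 × 30 = 119.508 mm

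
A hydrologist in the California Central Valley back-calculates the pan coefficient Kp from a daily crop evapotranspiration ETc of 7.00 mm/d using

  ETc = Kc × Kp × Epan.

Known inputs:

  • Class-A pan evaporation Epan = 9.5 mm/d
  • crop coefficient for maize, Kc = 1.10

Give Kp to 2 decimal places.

0.67

ETc = Kc × Kp × Epan  ⇒  Kp = ETc / (Kc × Epan)
Kp = 7.00 / (1.10 × 9.5) = 7.00 / 10.450 = 0.6699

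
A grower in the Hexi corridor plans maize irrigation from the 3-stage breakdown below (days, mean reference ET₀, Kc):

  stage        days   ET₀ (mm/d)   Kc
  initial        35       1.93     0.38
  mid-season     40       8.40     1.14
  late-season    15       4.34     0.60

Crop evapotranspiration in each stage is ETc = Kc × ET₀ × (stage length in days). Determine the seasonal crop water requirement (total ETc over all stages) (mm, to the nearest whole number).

initial: 0.38 × 1.93 × 35 = 25.67 mm
mid-season: 1.14 × 8.40 × 40 = 383.04 mm
late-season: 0.60 × 4.34 × 15 = 39.06 mm
Seasonal total = 447.77 mm

448 mm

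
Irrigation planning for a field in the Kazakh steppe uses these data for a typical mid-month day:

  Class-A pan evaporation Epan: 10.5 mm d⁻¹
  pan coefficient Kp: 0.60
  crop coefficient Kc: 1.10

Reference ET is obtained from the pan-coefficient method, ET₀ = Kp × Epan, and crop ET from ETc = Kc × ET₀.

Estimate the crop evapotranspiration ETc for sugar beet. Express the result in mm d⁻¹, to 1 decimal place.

6.9 mm d⁻¹

ET₀ = 0.60 × 10.5 = 6.3000 mm/d
ETc = Kc × ET₀ = 1.10 × 6.3000 = 6.9300 mm/d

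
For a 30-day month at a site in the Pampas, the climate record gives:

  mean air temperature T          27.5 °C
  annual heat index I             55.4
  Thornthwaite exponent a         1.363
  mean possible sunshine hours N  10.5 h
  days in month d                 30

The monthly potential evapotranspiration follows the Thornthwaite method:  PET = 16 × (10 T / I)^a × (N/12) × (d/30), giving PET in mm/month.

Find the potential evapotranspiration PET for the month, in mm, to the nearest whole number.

124 mm

10T/I = 10 × 27.5 / 55.4 = 4.9639
(10T/I)^a = 4.9639^1.363 = 8.8799
Uncorrected PET = 16 × 8.8799 = 142.078 mm
Correction = (N/12)(d/30) = (10.5/12)(30/30) = 0.8750
PET = 142.078 × 0.8750 = 124.318 mm/month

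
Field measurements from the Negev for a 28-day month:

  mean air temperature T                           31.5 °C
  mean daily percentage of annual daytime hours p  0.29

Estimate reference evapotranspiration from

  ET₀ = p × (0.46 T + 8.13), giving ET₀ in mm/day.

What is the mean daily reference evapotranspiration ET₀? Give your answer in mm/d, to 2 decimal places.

ET₀ = 0.29 × (0.46 × 31.5 + 8.13) = 0.29 × 22.620 = 6.5598 mm/d

6.56 mm/d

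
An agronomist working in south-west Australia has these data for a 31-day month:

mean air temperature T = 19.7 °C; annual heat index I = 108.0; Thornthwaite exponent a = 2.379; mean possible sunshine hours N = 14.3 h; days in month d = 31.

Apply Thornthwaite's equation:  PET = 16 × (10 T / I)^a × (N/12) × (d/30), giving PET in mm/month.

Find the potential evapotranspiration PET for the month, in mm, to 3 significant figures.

10T/I = 10 × 19.7 / 108.0 = 1.8241
(10T/I)^a = 1.8241^2.379 = 4.1786
Uncorrected PET = 16 × 4.1786 = 66.858 mm
Correction = (N/12)(d/30) = (14.3/12)(31/30) = 1.2314
PET = 66.858 × 1.2314 = 82.329 mm/month

82.3 mm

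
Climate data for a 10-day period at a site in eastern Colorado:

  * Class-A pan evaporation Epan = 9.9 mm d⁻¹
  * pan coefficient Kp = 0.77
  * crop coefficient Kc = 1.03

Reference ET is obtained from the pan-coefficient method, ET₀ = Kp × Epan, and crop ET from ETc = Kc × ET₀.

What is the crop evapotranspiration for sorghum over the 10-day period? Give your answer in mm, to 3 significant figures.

ET₀ = 0.77 × 9.9 = 7.6230 mm/d
ETc = Kc × ET₀ = 1.03 × 7.6230 = 7.8517 mm/d
Over 10 days: 7.8517 × 10 = 78.517 mm

78.5 mm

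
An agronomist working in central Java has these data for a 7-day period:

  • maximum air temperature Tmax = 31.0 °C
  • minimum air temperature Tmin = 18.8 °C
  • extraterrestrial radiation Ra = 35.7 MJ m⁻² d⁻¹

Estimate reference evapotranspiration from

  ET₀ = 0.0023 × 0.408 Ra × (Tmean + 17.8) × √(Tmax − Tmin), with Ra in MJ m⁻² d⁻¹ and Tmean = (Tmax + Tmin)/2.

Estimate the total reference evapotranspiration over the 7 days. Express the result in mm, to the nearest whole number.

Tmean = (31.0 + 18.8)/2 = 24.90 °C
0.408 Ra = 0.408 × 35.7 = 14.5656 mm/d equivalent
ET₀ = 0.0023 × 14.5656 × (24.90 + 17.8) × √12.2 = 0.0023 × 14.5656 × 42.70 × 3.4928 = 4.9964 mm/d
Over 7 days: 4.9964 × 7 = 34.975 mm

35 mm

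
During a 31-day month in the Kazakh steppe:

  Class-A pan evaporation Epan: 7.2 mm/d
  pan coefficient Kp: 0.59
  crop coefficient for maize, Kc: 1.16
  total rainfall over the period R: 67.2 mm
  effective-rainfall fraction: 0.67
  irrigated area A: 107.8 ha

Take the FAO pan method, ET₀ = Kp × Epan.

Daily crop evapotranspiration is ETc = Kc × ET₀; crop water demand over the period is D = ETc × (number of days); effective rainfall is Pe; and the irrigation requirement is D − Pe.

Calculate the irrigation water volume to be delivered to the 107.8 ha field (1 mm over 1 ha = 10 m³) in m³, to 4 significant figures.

ET₀ = 0.59 × 7.2 = 4.2480 mm/d
ETc = Kc × ET₀ = 1.16 × 4.2480 = 4.9277 mm/d
Crop demand D = ETc × 31 d = 4.9277 × 31 = 152.759 mm
Pe = 0.67 × 67.2 = 45.024 mm
D − Pe = 152.759 − 45.024 = 107.735 mm
Volume = 107.735 mm × 107.8 ha × 10 = 116138.3 m³

116100 m³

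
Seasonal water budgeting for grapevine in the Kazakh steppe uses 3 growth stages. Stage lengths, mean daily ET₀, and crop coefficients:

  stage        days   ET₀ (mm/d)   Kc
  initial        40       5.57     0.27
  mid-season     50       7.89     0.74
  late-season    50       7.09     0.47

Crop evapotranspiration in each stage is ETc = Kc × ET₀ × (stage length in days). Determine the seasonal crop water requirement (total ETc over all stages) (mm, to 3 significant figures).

initial: 0.27 × 5.57 × 40 = 60.16 mm
mid-season: 0.74 × 7.89 × 50 = 291.93 mm
late-season: 0.47 × 7.09 × 50 = 166.62 mm
Seasonal total = 518.71 mm

519 mm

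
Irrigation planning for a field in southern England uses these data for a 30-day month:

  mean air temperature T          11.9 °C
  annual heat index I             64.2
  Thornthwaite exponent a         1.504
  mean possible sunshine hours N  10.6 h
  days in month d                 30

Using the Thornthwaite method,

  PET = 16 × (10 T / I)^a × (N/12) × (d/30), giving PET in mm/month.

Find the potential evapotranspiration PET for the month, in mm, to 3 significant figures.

35.8 mm

10T/I = 10 × 11.9 / 64.2 = 1.8536
(10T/I)^a = 1.8536^1.504 = 2.5299
Uncorrected PET = 16 × 2.5299 = 40.478 mm
Correction = (N/12)(d/30) = (10.6/12)(30/30) = 0.8833
PET = 40.478 × 0.8833 = 35.754 mm/month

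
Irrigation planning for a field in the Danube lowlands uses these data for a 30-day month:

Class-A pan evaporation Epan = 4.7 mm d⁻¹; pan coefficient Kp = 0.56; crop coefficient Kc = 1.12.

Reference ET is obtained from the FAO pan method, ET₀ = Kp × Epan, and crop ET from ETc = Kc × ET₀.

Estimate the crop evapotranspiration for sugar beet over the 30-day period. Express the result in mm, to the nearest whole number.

ET₀ = 0.56 × 4.7 = 2.6320 mm/d
ETc = Kc × ET₀ = 1.12 × 2.6320 = 2.9478 mm/d
Over 30 days: 2.9478 × 30 = 88.434 mm

88 mm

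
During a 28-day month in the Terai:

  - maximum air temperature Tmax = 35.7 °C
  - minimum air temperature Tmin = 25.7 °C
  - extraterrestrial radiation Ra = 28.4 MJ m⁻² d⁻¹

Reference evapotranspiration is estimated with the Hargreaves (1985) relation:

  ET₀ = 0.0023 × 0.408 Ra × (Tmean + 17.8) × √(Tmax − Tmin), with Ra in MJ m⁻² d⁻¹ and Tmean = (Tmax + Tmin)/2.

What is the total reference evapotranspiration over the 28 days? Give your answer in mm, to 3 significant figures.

Tmean = (35.7 + 25.7)/2 = 30.70 °C
0.408 Ra = 0.408 × 28.4 = 11.5872 mm/d equivalent
ET₀ = 0.0023 × 11.5872 × (30.70 + 17.8) × √10.0 = 0.0023 × 11.5872 × 48.50 × 3.1623 = 4.0874 mm/d
Over 28 days: 4.0874 × 28 = 114.447 mm

114 mm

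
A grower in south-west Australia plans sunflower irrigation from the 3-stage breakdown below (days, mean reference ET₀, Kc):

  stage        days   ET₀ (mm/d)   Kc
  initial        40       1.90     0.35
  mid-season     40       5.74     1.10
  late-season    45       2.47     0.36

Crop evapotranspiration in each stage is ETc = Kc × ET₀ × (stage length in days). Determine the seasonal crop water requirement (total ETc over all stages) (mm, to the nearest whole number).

319 mm

initial: 0.35 × 1.90 × 40 = 26.60 mm
mid-season: 1.10 × 5.74 × 40 = 252.56 mm
late-season: 0.36 × 2.47 × 45 = 40.01 mm
Seasonal total = 319.17 mm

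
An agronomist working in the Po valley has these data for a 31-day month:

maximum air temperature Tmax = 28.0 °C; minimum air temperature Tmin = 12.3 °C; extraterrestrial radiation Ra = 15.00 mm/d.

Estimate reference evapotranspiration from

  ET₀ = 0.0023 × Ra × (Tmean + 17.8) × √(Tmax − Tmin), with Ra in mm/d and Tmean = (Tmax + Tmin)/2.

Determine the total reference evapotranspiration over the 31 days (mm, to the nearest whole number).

161 mm

Tmean = (28.0 + 12.3)/2 = 20.15 °C
ET₀ = 0.0023 × 15.00 × (20.15 + 17.8) × √15.7 = 0.0023 × 15.00 × 37.95 × 3.9623 = 5.1877 mm/d
Over 31 days: 5.1877 × 31 = 160.819 mm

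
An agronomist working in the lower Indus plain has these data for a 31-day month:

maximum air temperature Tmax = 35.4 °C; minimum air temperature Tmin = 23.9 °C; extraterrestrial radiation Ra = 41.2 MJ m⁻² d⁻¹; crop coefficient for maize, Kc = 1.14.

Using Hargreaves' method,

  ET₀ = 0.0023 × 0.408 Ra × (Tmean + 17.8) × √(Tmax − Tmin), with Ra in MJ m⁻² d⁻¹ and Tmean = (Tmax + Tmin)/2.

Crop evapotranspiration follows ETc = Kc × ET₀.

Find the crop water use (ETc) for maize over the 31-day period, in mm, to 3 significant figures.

220 mm

Tmean = (35.4 + 23.9)/2 = 29.65 °C
0.408 Ra = 0.408 × 41.2 = 16.8096 mm/d equivalent
ET₀ = 0.0023 × 16.8096 × (29.65 + 17.8) × √11.5 = 0.0023 × 16.8096 × 47.45 × 3.3912 = 6.2212 mm/d
ETc = Kc × ET₀ = 1.14 × 6.2212 = 7.0922 mm/d
Over 31 days: 7.0922 × 31 = 219.858 mm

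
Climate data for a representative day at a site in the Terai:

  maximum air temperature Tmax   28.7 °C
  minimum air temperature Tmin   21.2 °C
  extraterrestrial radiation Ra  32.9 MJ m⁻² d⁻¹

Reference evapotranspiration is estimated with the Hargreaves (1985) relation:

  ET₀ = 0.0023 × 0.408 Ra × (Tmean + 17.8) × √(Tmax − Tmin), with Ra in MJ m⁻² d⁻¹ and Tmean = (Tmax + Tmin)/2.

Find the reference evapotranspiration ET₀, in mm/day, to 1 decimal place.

Tmean = (28.7 + 21.2)/2 = 24.95 °C
0.408 Ra = 0.408 × 32.9 = 13.4232 mm/d equivalent
ET₀ = 0.0023 × 13.4232 × (24.95 + 17.8) × √7.5 = 0.0023 × 13.4232 × 42.75 × 2.7386 = 3.6145 mm/d

3.6 mm/day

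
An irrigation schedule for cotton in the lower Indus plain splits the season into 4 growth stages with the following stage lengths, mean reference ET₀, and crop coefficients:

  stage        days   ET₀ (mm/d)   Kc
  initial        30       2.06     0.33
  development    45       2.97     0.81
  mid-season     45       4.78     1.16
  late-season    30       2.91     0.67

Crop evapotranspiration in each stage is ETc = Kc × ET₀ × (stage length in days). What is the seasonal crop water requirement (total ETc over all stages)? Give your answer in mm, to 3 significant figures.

initial: 0.33 × 2.06 × 30 = 20.39 mm
development: 0.81 × 2.97 × 45 = 108.26 mm
mid-season: 1.16 × 4.78 × 45 = 249.52 mm
late-season: 0.67 × 2.91 × 30 = 58.49 mm
Seasonal total = 436.66 mm

437 mm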